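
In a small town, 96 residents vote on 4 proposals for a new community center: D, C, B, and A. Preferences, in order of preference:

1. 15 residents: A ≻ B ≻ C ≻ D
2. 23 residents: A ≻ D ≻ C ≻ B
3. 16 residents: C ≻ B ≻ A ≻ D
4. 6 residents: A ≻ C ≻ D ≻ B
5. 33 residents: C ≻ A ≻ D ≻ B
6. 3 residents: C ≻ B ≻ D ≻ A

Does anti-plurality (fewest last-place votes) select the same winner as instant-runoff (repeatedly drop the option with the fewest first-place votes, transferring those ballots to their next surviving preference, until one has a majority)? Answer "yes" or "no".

yes

Anti-plurality — last-place votes: D 31, C 0, B 62, A 3. Winner: C.
Instant-runoff — R1 D 0, C 52, B 0, A 44 (C winner). Winner: C.
The two methods agree.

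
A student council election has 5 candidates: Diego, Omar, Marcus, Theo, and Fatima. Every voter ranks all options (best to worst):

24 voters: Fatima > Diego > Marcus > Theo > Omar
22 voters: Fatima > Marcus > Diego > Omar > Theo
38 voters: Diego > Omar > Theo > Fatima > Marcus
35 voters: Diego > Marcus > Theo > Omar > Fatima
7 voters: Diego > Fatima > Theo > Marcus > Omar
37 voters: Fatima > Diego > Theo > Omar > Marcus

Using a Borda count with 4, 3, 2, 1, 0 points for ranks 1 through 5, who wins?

Diego: 24·3 + 22·2 + 38·4 + 35·4 + 7·4 + 37·3 = 547
Omar: 24·0 + 22·1 + 38·3 + 35·1 + 7·0 + 37·1 = 208
Marcus: 24·2 + 22·3 + 38·0 + 35·3 + 7·1 + 37·0 = 226
Theo: 24·1 + 22·0 + 38·2 + 35·2 + 7·2 + 37·2 = 258
Fatima: 24·4 + 22·4 + 38·1 + 35·0 + 7·3 + 37·4 = 391
Diego has the highest Borda score (547).

Diego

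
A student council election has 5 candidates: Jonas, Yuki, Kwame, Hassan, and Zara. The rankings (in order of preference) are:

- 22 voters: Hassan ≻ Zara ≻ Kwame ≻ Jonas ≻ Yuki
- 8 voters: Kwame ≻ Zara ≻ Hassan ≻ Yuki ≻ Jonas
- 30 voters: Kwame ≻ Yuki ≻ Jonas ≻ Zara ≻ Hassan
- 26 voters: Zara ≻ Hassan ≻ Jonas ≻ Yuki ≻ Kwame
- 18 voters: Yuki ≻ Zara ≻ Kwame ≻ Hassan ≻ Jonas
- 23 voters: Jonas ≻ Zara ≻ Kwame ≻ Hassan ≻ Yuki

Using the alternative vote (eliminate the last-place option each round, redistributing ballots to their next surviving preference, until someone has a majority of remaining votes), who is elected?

Zara

Round 1: Jonas 23, Yuki 18, Kwame 38, Hassan 22, Zara 26. Eliminate Yuki.
Round 2: Jonas 23, Kwame 38, Hassan 22, Zara 44. Eliminate Hassan.
Round 3: Jonas 23, Kwame 38, Zara 66. Zara has a majority.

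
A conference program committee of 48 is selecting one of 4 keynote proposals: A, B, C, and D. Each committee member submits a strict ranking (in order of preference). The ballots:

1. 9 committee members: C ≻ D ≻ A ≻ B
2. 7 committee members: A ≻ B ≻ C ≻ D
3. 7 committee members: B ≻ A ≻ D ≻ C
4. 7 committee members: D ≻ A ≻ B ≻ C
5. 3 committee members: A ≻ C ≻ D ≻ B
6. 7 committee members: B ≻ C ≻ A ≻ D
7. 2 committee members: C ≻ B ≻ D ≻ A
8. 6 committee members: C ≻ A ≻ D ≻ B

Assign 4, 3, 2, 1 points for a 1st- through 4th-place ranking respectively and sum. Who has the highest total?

A

A: 9·2 + 7·4 + 7·3 + 7·3 + 3·4 + 7·2 + 2·1 + 6·3 = 134
B: 9·1 + 7·3 + 7·4 + 7·2 + 3·1 + 7·4 + 2·3 + 6·1 = 115
C: 9·4 + 7·2 + 7·1 + 7·1 + 3·3 + 7·3 + 2·4 + 6·4 = 126
D: 9·3 + 7·1 + 7·2 + 7·4 + 3·2 + 7·1 + 2·2 + 6·2 = 105
A has the highest Borda score (134).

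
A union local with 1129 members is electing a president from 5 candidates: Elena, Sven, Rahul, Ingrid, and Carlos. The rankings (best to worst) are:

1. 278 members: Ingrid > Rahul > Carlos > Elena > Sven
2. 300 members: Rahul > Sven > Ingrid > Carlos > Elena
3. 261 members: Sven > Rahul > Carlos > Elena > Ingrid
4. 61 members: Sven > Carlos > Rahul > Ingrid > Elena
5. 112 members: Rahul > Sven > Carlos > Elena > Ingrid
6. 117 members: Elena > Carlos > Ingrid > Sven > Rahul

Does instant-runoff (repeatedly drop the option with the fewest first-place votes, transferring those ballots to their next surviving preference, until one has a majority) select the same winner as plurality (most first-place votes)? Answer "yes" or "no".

Instant-runoff — R1 Elena 117, Sven 322, Rahul 412, Ingrid 278, Carlos 0 (Carlos out); R2 Elena 117, Sven 322, Rahul 412, Ingrid 278 (Elena out); R3 Sven 322, Rahul 412, Ingrid 395 (Sven out); R4 Rahul 734, Ingrid 395 (Rahul winner). Winner: Rahul.
Plurality — first-place votes: Elena 117, Sven 322, Rahul 412, Ingrid 278, Carlos 0. Winner: Rahul.
The two methods agree.

yes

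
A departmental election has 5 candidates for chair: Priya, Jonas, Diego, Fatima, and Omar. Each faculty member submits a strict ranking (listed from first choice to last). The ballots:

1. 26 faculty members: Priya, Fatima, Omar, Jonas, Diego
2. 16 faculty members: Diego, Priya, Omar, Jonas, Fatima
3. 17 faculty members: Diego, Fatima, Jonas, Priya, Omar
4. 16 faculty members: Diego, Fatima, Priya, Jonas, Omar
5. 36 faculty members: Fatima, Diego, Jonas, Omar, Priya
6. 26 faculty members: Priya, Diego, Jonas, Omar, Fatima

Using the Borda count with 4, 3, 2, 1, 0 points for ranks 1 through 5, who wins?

Diego

Priya: 26·4 + 16·3 + 17·1 + 16·2 + 36·0 + 26·4 = 305
Jonas: 26·1 + 16·1 + 17·2 + 16·1 + 36·2 + 26·2 = 216
Diego: 26·0 + 16·4 + 17·4 + 16·4 + 36·3 + 26·3 = 382
Fatima: 26·3 + 16·0 + 17·3 + 16·3 + 36·4 + 26·0 = 321
Omar: 26·2 + 16·2 + 17·0 + 16·0 + 36·1 + 26·1 = 146
Diego has the highest Borda score (382).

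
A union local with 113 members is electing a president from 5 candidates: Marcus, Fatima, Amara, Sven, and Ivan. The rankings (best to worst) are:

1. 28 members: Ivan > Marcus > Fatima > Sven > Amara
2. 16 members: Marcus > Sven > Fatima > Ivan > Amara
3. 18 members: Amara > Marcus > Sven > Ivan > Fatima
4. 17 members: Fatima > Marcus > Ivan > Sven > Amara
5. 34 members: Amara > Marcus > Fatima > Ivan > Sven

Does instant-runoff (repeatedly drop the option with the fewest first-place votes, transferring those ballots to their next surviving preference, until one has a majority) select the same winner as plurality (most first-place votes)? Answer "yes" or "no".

no

Instant-runoff — R1 Marcus 16, Fatima 17, Amara 52, Sven 0, Ivan 28 (Sven out); R2 Marcus 16, Fatima 17, Amara 52, Ivan 28 (Marcus out); R3 Fatima 33, Amara 52, Ivan 28 (Ivan out); R4 Fatima 61, Amara 52 (Fatima winner). Winner: Fatima.
Plurality — first-place votes: Marcus 16, Fatima 17, Amara 52, Sven 0, Ivan 28. Winner: Amara.
The two methods disagree.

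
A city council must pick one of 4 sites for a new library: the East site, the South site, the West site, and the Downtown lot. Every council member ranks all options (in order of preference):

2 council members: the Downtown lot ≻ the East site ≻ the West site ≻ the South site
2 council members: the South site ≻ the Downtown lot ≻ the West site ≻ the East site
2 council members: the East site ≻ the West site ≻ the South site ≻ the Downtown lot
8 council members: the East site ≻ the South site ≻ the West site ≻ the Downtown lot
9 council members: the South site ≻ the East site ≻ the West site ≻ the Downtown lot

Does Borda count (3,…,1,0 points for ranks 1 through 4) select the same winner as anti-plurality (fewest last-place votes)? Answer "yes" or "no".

no

Borda — scores: the East site 52, the South site 51, the West site 25, the Downtown lot 10. Winner: the East site.
Anti-plurality — last-place votes: the East site 2, the South site 2, the West site 0, the Downtown lot 19. Winner: the West site.
The two methods disagree.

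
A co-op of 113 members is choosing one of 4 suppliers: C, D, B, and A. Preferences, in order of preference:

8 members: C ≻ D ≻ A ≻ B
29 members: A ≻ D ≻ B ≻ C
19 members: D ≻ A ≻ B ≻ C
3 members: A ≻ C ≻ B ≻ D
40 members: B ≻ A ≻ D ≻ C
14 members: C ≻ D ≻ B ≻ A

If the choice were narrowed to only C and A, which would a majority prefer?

A

Voters preferring C to A: 22; preferring A to C: 91.
A wins the head-to-head.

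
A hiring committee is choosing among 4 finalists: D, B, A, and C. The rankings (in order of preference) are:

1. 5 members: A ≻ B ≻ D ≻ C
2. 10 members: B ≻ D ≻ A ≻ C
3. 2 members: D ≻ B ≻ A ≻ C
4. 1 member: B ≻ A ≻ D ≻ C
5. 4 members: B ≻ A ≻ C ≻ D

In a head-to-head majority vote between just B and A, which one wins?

Voters preferring B to A: 17; preferring A to B: 5.
B wins the head-to-head.

B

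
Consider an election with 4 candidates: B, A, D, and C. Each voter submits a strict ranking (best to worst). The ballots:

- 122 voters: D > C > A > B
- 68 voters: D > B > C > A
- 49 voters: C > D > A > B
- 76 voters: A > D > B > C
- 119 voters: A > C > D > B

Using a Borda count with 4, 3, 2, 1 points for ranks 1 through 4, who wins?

D

B: 122·1 + 68·3 + 49·1 + 76·2 + 119·1 = 646
A: 122·2 + 68·1 + 49·2 + 76·4 + 119·4 = 1190
D: 122·4 + 68·4 + 49·3 + 76·3 + 119·2 = 1373
C: 122·3 + 68·2 + 49·4 + 76·1 + 119·3 = 1131
D has the highest Borda score (1373).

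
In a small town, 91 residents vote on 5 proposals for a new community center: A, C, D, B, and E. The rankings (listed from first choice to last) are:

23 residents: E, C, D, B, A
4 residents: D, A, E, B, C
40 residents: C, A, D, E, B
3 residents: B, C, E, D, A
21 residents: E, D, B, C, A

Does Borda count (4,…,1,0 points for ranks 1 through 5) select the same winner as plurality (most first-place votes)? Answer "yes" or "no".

Borda — scores: A 132, C 259, D 208, B 81, E 230. Winner: C.
Plurality — first-place votes: A 0, C 40, D 4, B 3, E 44. Winner: E.
The two methods disagree.

no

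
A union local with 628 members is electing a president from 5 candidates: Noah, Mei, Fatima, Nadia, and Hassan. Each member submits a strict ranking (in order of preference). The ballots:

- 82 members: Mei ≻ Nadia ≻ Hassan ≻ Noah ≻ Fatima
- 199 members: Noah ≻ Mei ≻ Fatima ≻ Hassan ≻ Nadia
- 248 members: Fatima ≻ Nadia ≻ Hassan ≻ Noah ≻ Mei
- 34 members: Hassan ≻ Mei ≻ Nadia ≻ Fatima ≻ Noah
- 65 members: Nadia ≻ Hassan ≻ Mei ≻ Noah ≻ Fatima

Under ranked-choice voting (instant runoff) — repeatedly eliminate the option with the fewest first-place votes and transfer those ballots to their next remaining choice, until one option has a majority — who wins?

Round 1: Noah 199, Mei 82, Fatima 248, Nadia 65, Hassan 34. Eliminate Hassan.
Round 2: Noah 199, Mei 116, Fatima 248, Nadia 65. Eliminate Nadia.
Round 3: Noah 199, Mei 181, Fatima 248. Eliminate Mei.
Round 4: Noah 346, Fatima 282. Noah has a majority.

Noah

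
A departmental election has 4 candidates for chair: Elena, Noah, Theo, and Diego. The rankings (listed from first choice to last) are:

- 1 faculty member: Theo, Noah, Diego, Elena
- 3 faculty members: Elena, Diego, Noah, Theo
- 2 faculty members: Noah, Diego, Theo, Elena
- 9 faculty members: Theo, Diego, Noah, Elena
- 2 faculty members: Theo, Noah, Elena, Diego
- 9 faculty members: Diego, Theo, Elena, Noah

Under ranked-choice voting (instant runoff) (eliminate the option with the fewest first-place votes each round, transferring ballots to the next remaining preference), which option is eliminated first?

Round 1: Elena 3, Noah 2, Theo 12, Diego 9. Eliminate Noah.

Noah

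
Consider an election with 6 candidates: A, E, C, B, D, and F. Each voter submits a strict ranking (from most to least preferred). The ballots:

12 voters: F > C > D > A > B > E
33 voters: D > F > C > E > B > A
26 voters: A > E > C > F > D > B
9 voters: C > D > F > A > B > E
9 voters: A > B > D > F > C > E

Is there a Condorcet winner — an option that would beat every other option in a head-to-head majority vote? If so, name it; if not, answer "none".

none

Checking pairwise contests:
C beats A 54–35.
A beats E 56–33.
F beats C 54–35.
A beats B 56–33.
C beats D 47–42.
D beats F 51–38.
Every option loses at least one head-to-head, so there is no Condorcet winner.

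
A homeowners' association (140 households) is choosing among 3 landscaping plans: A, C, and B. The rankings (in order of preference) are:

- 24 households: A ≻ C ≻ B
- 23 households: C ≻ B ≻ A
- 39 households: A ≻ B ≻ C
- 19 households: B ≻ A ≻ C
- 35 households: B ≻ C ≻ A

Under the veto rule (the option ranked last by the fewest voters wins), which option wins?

Last-place votes: A 58, C 58, B 24.
B is ranked last by the fewest voters, so B wins.

B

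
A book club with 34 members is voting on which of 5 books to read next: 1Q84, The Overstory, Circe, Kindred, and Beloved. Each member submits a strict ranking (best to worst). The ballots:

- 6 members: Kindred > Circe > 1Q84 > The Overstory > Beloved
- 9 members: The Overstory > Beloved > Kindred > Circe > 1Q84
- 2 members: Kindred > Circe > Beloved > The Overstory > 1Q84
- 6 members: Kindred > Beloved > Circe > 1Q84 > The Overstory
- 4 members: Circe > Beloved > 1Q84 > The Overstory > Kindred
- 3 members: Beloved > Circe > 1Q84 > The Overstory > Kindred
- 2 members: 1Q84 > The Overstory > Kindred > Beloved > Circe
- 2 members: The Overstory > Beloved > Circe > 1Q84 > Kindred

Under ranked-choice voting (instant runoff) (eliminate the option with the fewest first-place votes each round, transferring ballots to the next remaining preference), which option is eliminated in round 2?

Beloved

Round 1: 1Q84 2, The Overstory 11, Circe 4, Kindred 14, Beloved 3. Eliminate 1Q84.
Round 2: The Overstory 13, Circe 4, Kindred 14, Beloved 3. Eliminate Beloved.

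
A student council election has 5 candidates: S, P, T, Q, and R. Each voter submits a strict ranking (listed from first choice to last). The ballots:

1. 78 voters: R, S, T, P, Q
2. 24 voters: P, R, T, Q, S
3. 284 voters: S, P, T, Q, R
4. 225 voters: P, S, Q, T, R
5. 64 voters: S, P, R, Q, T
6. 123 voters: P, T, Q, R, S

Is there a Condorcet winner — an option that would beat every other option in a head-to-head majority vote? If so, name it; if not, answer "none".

S vs P: 426–372 for S.
S vs T: 651–147 for S.
S vs Q: 651–147 for S.
S vs R: 573–225 for S.
S beats every other option head-to-head.

S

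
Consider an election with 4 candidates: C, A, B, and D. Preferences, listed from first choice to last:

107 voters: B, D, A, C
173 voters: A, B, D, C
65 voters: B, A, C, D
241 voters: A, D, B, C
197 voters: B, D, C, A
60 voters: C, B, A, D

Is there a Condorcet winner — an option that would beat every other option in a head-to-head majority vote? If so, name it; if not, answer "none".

B vs C: 783–60 for B.
B vs A: 429–414 for B.
B vs D: 602–241 for B.
B beats every other option head-to-head.

B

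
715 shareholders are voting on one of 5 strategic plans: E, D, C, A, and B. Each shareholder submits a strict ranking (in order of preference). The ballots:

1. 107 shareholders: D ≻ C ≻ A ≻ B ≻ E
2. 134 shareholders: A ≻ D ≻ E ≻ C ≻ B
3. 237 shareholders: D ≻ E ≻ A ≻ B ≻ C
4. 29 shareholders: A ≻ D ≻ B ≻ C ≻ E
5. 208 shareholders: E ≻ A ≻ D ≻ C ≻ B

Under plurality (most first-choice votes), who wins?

First-place votes: E 208, D 344, C 0, A 163, B 0.
D has the most first-place votes.

D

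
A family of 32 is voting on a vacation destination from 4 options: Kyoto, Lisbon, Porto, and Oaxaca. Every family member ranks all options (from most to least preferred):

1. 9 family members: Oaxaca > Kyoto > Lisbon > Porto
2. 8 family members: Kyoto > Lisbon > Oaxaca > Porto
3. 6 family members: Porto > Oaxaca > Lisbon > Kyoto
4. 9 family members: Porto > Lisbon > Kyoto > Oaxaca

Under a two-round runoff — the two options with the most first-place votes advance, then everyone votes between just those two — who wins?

Round 1 first-place votes: Kyoto 8, Lisbon 0, Porto 15, Oaxaca 9.
Porto and Oaxaca advance.
Runoff: Porto is preferred to Oaxaca by 15 voters; Oaxaca by 17.
Oaxaca wins the runoff.

Oaxaca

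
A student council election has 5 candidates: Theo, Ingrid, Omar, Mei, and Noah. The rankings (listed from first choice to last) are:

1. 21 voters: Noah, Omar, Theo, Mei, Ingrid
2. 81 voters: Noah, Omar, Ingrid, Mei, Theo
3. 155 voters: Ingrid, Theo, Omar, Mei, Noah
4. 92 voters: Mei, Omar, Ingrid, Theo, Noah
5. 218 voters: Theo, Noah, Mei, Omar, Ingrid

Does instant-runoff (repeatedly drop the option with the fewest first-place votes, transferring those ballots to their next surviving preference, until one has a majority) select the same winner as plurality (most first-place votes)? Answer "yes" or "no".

no

Instant-runoff — R1 Theo 218, Ingrid 155, Omar 0, Mei 92, Noah 102 (Omar out); R2 Theo 218, Ingrid 155, Mei 92, Noah 102 (Mei out); R3 Theo 218, Ingrid 247, Noah 102 (Noah out); R4 Theo 239, Ingrid 328 (Ingrid winner). Winner: Ingrid.
Plurality — first-place votes: Theo 218, Ingrid 155, Omar 0, Mei 92, Noah 102. Winner: Theo.
The two methods disagree.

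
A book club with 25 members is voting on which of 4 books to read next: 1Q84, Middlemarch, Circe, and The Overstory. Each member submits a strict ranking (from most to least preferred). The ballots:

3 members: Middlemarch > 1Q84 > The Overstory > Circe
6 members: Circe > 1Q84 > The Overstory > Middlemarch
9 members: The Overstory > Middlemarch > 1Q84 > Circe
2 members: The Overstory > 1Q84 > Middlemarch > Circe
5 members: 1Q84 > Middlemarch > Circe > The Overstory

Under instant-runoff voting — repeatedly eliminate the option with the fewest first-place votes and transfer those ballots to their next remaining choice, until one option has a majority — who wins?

Round 1: 1Q84 5, Middlemarch 3, Circe 6, The Overstory 11. Eliminate Middlemarch.
Round 2: 1Q84 8, Circe 6, The Overstory 11. Eliminate Circe.
Round 3: 1Q84 14, The Overstory 11. 1Q84 has a majority.

1Q84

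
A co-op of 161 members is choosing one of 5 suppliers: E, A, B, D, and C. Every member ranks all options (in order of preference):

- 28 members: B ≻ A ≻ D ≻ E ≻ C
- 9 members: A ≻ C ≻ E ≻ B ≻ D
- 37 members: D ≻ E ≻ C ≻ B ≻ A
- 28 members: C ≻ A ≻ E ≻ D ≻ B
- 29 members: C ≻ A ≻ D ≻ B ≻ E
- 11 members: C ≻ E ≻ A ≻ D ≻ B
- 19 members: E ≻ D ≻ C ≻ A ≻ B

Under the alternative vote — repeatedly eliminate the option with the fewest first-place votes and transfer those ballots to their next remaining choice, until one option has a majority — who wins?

Round 1: E 19, A 9, B 28, D 37, C 68. Eliminate A.
Round 2: E 19, B 28, D 37, C 77. Eliminate E.
Round 3: B 28, D 56, C 77. Eliminate B.
Round 4: D 84, C 77. D has a majority.

D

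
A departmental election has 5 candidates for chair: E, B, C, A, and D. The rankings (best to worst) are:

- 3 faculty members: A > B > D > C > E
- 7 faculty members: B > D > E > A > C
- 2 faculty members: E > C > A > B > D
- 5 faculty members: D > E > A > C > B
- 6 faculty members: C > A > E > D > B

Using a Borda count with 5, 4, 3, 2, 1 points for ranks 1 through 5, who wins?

D

E: 3·1 + 7·3 + 2·5 + 5·4 + 6·3 = 72
B: 3·4 + 7·5 + 2·2 + 5·1 + 6·1 = 62
C: 3·2 + 7·1 + 2·4 + 5·2 + 6·5 = 61
A: 3·5 + 7·2 + 2·3 + 5·3 + 6·4 = 74
D: 3·3 + 7·4 + 2·1 + 5·5 + 6·2 = 76
D has the highest Borda score (76).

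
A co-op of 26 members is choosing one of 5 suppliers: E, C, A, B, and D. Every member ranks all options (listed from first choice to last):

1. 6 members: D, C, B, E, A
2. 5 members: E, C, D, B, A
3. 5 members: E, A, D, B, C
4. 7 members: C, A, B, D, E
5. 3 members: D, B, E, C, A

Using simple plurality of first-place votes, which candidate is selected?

E

First-place votes: E 10, C 7, A 0, B 0, D 9.
E has the most first-place votes.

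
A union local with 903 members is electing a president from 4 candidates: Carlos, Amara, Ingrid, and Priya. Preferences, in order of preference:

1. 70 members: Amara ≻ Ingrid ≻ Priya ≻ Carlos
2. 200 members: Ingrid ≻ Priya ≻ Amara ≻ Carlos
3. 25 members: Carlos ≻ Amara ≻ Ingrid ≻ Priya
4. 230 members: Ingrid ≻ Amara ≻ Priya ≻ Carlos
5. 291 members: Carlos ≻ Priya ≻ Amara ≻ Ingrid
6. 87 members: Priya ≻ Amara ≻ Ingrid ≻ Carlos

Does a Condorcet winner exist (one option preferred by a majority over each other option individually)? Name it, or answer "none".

none

Checking pairwise contests:
Amara beats Carlos 587–316.
Priya beats Amara 578–325.
Amara beats Ingrid 473–430.
Ingrid beats Priya 525–378.
Every option loses at least one head-to-head, so there is no Condorcet winner.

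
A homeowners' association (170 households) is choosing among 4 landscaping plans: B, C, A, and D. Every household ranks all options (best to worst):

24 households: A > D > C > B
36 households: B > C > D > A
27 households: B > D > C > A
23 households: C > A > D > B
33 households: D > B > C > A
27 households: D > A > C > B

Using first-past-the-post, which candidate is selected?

First-place votes: B 63, C 23, A 24, D 60.
B has the most first-place votes.

B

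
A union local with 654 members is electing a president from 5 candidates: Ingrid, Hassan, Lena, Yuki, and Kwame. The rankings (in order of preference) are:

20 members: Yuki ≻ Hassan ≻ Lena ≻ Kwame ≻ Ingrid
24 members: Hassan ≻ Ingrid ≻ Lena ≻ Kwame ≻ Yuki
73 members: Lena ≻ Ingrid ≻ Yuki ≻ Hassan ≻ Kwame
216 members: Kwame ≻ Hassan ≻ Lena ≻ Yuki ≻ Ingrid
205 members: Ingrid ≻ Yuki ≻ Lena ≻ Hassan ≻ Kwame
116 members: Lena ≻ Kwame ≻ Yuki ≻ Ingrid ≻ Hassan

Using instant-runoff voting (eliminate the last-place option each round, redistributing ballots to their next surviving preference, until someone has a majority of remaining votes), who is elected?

Kwame

Round 1: Ingrid 205, Hassan 24, Lena 189, Yuki 20, Kwame 216. Eliminate Yuki.
Round 2: Ingrid 205, Hassan 44, Lena 189, Kwame 216. Eliminate Hassan.
Round 3: Ingrid 229, Lena 209, Kwame 216. Eliminate Lena.
Round 4: Ingrid 302, Kwame 352. Kwame has a majority.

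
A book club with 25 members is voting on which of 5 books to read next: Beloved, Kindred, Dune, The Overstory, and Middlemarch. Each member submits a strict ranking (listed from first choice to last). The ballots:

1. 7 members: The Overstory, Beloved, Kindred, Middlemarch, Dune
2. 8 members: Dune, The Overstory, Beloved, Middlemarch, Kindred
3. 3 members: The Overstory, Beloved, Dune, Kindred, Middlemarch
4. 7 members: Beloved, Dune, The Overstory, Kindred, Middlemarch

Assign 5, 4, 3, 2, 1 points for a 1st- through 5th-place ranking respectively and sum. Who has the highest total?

Beloved: 7·4 + 8·3 + 3·4 + 7·5 = 99
Kindred: 7·3 + 8·1 + 3·2 + 7·2 = 49
Dune: 7·1 + 8·5 + 3·3 + 7·4 = 84
The Overstory: 7·5 + 8·4 + 3·5 + 7·3 = 103
Middlemarch: 7·2 + 8·2 + 3·1 + 7·1 = 40
The Overstory has the highest Borda score (103).

The Overstory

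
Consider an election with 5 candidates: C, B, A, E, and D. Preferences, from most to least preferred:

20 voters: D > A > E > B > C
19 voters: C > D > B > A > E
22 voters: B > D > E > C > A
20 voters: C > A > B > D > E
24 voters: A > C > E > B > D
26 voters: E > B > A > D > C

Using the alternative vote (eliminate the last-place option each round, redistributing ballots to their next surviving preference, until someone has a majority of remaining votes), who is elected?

Round 1: C 39, B 22, A 24, E 26, D 20. Eliminate D.
Round 2: C 39, B 22, A 44, E 26. Eliminate B.
Round 3: C 39, A 44, E 48. Eliminate C.
Round 4: A 83, E 48. A has a majority.

A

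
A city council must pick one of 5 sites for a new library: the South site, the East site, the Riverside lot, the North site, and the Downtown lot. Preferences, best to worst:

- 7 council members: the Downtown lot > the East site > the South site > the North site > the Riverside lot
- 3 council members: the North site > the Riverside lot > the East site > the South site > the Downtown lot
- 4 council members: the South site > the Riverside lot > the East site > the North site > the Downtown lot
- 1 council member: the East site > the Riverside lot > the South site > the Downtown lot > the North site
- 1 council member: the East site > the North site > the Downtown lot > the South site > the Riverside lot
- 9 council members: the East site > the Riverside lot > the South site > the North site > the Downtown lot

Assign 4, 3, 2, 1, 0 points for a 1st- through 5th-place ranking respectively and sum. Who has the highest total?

the South site: 7·2 + 3·1 + 4·4 + 1·2 + 1·1 + 9·2 = 54
the East site: 7·3 + 3·2 + 4·2 + 1·4 + 1·4 + 9·4 = 79
the Riverside lot: 7·0 + 3·3 + 4·3 + 1·3 + 1·0 + 9·3 = 51
the North site: 7·1 + 3·4 + 4·1 + 1·0 + 1·3 + 9·1 = 35
the Downtown lot: 7·4 + 3·0 + 4·0 + 1·1 + 1·2 + 9·0 = 31
the East site has the highest Borda score (79).

the East site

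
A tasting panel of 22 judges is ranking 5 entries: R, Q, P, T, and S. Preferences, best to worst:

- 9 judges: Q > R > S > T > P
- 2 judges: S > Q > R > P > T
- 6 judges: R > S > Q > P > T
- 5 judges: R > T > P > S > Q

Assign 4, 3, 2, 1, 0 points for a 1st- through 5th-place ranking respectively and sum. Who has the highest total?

R: 9·3 + 2·2 + 6·4 + 5·4 = 75
Q: 9·4 + 2·3 + 6·2 + 5·0 = 54
P: 9·0 + 2·1 + 6·1 + 5·2 = 18
T: 9·1 + 2·0 + 6·0 + 5·3 = 24
S: 9·2 + 2·4 + 6·3 + 5·1 = 49
R has the highest Borda score (75).

R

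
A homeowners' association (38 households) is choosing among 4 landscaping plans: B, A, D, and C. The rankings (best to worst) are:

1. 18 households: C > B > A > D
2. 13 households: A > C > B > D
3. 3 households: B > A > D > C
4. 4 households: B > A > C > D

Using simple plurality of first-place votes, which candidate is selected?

C

First-place votes: B 7, A 13, D 0, C 18.
C has the most first-place votes.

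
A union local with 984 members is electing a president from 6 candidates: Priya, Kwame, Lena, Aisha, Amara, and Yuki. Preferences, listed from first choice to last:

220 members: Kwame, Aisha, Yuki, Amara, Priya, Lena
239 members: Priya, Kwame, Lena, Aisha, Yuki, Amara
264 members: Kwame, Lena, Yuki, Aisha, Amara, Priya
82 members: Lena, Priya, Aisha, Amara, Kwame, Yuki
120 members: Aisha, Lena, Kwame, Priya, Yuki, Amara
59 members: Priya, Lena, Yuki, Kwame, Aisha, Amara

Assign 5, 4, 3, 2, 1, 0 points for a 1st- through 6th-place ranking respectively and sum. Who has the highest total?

Kwame

Priya: 220·1 + 239·5 + 264·0 + 82·4 + 120·2 + 59·5 = 2278
Kwame: 220·5 + 239·4 + 264·5 + 82·1 + 120·3 + 59·2 = 3936
Lena: 220·0 + 239·3 + 264·4 + 82·5 + 120·4 + 59·4 = 2899
Aisha: 220·4 + 239·2 + 264·2 + 82·3 + 120·5 + 59·1 = 2791
Amara: 220·2 + 239·0 + 264·1 + 82·2 + 120·0 + 59·0 = 868
Yuki: 220·3 + 239·1 + 264·3 + 82·0 + 120·1 + 59·3 = 1988
Kwame has the highest Borda score (3936).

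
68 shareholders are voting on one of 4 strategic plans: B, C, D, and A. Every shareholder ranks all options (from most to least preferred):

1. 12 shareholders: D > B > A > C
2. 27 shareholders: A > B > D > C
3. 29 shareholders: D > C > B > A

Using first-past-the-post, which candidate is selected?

First-place votes: B 0, C 0, D 41, A 27.
D has the most first-place votes.

D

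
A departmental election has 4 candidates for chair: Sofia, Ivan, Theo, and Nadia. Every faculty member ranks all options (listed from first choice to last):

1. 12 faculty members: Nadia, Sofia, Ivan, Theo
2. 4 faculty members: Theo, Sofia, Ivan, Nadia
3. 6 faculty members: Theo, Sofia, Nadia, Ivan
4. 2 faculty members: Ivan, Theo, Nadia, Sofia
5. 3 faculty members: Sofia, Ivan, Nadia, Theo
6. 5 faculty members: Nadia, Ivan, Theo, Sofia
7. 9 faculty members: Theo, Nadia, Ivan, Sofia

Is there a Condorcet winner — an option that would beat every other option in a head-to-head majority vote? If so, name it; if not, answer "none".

none

Checking pairwise contests:
Theo beats Sofia 26–15.
Sofia beats Ivan 25–16.
Ivan beats Theo 22–19.
Theo beats Nadia 21–20.
Every option loses at least one head-to-head, so there is no Condorcet winner.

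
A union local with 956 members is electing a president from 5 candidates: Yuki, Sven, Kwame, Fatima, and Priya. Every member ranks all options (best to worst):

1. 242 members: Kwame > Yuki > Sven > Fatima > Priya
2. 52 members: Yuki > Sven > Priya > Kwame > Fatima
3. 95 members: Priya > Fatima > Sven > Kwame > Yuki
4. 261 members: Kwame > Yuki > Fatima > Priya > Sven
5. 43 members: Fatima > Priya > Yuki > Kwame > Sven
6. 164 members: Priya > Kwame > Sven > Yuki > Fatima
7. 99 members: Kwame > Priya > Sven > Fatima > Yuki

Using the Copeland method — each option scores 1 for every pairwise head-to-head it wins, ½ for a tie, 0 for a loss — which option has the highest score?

Yuki: beats Sven, Fatima, and Priya; loses to Kwame → score 3.
Sven: beats Fatima; loses to Yuki, Kwame, and Priya → score 1.
Kwame: beats Yuki, Sven, Fatima, and Priya → score 4.
Fatima: beats Priya; loses to Yuki, Sven, and Kwame → score 1.
Priya: beats Sven; loses to Yuki, Kwame, and Fatima → score 1.
Kwame has the best pairwise record.

Kwame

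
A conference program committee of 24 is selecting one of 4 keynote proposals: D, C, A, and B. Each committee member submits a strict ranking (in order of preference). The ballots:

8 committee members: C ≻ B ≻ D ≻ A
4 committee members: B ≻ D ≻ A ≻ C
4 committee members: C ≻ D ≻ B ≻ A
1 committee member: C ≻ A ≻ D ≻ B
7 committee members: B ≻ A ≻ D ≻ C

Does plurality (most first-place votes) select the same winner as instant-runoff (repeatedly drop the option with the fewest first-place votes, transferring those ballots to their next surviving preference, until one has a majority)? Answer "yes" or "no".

yes

Plurality — first-place votes: D 0, C 13, A 0, B 11. Winner: C.
Instant-runoff — R1 D 0, C 13, A 0, B 11 (C winner). Winner: C.
The two methods agree.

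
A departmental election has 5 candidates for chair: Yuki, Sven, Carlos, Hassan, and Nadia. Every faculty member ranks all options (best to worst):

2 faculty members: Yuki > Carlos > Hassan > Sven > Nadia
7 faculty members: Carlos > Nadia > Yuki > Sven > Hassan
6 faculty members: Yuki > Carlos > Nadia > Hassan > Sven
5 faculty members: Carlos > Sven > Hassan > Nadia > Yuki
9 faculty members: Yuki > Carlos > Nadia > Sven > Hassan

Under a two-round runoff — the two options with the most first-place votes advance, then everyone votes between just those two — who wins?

Yuki

Round 1 first-place votes: Yuki 17, Sven 0, Carlos 12, Hassan 0, Nadia 0.
Yuki and Carlos advance.
Runoff: Yuki is preferred to Carlos by 17 voters; Carlos by 12.
Yuki wins the runoff.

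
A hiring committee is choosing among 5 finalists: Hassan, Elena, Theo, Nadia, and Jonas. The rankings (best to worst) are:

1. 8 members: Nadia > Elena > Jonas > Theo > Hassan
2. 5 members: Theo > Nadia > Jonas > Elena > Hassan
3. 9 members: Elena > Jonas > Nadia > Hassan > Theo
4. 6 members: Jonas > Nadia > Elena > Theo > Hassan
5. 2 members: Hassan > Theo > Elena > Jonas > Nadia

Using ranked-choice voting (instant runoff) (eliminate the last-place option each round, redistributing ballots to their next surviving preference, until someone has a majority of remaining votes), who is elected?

Round 1: Hassan 2, Elena 9, Theo 5, Nadia 8, Jonas 6. Eliminate Hassan.
Round 2: Elena 9, Theo 7, Nadia 8, Jonas 6. Eliminate Jonas.
Round 3: Elena 9, Theo 7, Nadia 14. Eliminate Theo.
Round 4: Elena 11, Nadia 19. Nadia has a majority.

Nadia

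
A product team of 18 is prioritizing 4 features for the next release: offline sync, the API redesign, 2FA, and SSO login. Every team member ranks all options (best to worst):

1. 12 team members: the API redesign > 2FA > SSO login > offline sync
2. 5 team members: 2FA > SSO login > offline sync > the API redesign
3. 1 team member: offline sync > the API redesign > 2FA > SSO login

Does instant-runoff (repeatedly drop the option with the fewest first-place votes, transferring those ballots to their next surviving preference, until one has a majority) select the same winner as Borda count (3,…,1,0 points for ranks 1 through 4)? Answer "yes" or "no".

no

Instant-runoff — R1 offline sync 1, the API redesign 12, 2FA 5, SSO login 0 (the API redesign winner). Winner: the API redesign.
Borda — scores: offline sync 8, the API redesign 38, 2FA 40, SSO login 22. Winner: 2FA.
The two methods disagree.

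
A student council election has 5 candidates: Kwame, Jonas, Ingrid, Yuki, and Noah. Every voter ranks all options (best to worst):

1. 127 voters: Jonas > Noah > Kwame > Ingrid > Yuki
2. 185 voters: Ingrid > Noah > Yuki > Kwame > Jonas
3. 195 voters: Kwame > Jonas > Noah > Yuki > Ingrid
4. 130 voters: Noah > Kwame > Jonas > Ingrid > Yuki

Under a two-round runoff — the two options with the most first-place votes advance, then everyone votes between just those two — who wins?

Round 1 first-place votes: Kwame 195, Jonas 127, Ingrid 185, Yuki 0, Noah 130.
Kwame and Ingrid advance.
Runoff: Kwame is preferred to Ingrid by 452 voters; Ingrid by 185.
Kwame wins the runoff.

Kwame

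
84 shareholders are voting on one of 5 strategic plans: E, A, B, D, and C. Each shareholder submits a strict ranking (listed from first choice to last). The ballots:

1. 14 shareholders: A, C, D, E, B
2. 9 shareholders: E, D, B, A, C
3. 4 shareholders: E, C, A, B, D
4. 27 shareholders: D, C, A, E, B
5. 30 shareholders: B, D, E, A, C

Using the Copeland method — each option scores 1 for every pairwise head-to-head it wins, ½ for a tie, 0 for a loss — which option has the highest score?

E: beats A, B, and C; loses to D → score 3.
A: beats B and C; loses to E and D → score 2.
B: loses to E, A, D, and C → score 0.
D: beats E, A, B, and C → score 4.
C: beats B; loses to E, A, and D → score 1.
D has the best pairwise record.

D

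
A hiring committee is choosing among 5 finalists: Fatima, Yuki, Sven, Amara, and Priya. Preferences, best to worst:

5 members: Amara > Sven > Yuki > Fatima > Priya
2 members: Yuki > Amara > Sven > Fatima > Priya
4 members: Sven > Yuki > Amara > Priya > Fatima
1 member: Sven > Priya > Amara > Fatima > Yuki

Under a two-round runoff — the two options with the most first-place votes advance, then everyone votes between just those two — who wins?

Round 1 first-place votes: Fatima 0, Yuki 2, Sven 5, Amara 5, Priya 0.
Amara and Sven advance.
Runoff: Amara is preferred to Sven by 7 voters; Sven by 5.
Amara wins the runoff.

Amara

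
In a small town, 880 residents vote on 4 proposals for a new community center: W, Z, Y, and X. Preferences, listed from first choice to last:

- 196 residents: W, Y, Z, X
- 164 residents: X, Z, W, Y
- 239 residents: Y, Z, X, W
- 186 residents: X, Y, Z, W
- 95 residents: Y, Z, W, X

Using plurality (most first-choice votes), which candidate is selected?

First-place votes: W 196, Z 0, Y 334, X 350.
X has the most first-place votes.

X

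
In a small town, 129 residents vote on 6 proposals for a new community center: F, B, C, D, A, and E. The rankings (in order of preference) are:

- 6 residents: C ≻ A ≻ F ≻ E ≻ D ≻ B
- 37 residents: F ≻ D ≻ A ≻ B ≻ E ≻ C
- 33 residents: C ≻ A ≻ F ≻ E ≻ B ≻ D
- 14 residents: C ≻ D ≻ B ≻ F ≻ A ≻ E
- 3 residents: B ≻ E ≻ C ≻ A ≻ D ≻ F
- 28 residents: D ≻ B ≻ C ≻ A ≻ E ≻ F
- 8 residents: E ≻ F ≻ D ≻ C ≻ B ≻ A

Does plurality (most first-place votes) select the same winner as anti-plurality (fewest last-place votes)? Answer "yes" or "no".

no

Plurality — first-place votes: F 37, B 3, C 53, D 28, A 0, E 8. Winner: C.
Anti-plurality — last-place votes: F 31, B 6, C 37, D 33, A 8, E 14. Winner: B.
The two methods disagree.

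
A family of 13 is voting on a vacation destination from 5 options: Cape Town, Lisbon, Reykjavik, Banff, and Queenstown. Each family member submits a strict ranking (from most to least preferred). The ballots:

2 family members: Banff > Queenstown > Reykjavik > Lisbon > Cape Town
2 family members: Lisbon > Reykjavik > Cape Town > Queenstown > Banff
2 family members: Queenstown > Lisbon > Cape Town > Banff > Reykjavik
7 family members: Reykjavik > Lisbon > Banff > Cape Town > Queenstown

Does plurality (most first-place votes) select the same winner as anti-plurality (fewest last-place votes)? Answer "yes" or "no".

no

Plurality — first-place votes: Cape Town 0, Lisbon 2, Reykjavik 7, Banff 2, Queenstown 2. Winner: Reykjavik.
Anti-plurality — last-place votes: Cape Town 2, Lisbon 0, Reykjavik 2, Banff 2, Queenstown 7. Winner: Lisbon.
The two methods disagree.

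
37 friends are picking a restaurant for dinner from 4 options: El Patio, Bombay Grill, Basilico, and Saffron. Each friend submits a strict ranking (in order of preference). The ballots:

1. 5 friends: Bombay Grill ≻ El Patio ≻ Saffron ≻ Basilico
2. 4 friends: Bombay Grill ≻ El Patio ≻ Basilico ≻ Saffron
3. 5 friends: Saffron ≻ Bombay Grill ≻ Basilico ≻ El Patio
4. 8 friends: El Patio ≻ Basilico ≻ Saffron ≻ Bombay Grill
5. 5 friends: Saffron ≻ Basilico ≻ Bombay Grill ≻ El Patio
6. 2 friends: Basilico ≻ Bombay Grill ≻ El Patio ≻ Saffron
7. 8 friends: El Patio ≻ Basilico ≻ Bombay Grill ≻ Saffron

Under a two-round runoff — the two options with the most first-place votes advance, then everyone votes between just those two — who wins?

El Patio

Round 1 first-place votes: El Patio 16, Bombay Grill 9, Basilico 2, Saffron 10.
El Patio and Saffron advance.
Runoff: El Patio is preferred to Saffron by 27 voters; Saffron by 10.
El Patio wins the runoff.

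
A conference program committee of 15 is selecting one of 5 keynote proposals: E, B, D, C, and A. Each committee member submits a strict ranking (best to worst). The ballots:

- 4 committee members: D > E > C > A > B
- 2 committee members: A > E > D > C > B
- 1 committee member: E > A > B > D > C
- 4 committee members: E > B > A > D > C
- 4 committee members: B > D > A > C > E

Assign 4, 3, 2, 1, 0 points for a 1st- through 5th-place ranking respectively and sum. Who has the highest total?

E

E: 4·3 + 2·3 + 1·4 + 4·4 + 4·0 = 38
B: 4·0 + 2·0 + 1·2 + 4·3 + 4·4 = 30
D: 4·4 + 2·2 + 1·1 + 4·1 + 4·3 = 37
C: 4·2 + 2·1 + 1·0 + 4·0 + 4·1 = 14
A: 4·1 + 2·4 + 1·3 + 4·2 + 4·2 = 31
E has the highest Borda score (38).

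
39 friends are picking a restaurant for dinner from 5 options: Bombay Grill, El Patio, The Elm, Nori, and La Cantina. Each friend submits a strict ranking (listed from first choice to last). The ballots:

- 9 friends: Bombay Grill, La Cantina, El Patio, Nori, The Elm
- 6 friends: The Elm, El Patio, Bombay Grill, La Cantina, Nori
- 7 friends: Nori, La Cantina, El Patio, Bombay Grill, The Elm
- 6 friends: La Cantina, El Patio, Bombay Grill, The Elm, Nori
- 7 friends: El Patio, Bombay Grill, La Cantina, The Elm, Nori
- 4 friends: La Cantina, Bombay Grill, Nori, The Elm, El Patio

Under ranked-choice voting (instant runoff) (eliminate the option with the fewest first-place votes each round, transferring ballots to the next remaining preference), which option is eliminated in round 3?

Round 1: Bombay Grill 9, El Patio 7, The Elm 6, Nori 7, La Cantina 10. Eliminate The Elm.
Round 2: Bombay Grill 9, El Patio 13, Nori 7, La Cantina 10. Eliminate Nori.
Round 3: Bombay Grill 9, El Patio 13, La Cantina 17. Eliminate Bombay Grill.

Bombay Grill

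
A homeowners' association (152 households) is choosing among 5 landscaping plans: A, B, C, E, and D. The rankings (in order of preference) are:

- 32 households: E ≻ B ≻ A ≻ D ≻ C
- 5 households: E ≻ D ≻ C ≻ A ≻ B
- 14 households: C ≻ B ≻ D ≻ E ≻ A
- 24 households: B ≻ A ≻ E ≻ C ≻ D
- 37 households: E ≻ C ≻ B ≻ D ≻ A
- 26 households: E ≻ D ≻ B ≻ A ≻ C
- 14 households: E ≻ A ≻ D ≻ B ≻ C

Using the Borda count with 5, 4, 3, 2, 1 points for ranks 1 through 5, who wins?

E

A: 32·3 + 5·2 + 14·1 + 24·4 + 37·1 + 26·2 + 14·4 = 361
B: 32·4 + 5·1 + 14·4 + 24·5 + 37·3 + 26·3 + 14·2 = 526
C: 32·1 + 5·3 + 14·5 + 24·2 + 37·4 + 26·1 + 14·1 = 353
E: 32·5 + 5·5 + 14·2 + 24·3 + 37·5 + 26·5 + 14·5 = 670
D: 32·2 + 5·4 + 14·3 + 24·1 + 37·2 + 26·4 + 14·3 = 370
E has the highest Borda score (670).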